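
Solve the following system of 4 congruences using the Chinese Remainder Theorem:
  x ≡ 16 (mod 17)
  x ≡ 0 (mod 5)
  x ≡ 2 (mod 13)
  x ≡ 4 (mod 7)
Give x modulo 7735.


Product of moduli M = 17 · 5 · 13 · 7 = 7735.
Merge one congruence at a time:
  Start: x ≡ 16 (mod 17).
  Combine with x ≡ 0 (mod 5); new modulus lcm = 85.
    Write x = 16 + 17·t and substitute into x ≡ 0 (mod 5): 17·t ≡ 0 − 16 = -16 (mod 5).
    Reduce coefficients mod 5: 2·t ≡ 4 (mod 5).
    The inverse of 2 mod 5 is 3 (since 2·3 = 6 = 1·5 + 1), so t ≡ 3·4 = 12 ≡ 2 (mod 5).
    Then x = 16 + 17·2 = 50, valid modulo lcm(17, 5) = 85: x ≡ 50 (mod 85).
  Combine with x ≡ 2 (mod 13); new modulus lcm = 1105.
    Write x = 50 + 85·t and substitute into x ≡ 2 (mod 13): 85·t ≡ 2 − 50 = -48 (mod 13).
    Reduce coefficients mod 13: 7·t ≡ 4 (mod 13).
    The inverse of 7 mod 13 is 2 (since 7·2 = 14 = 1·13 + 1), so t ≡ 2·4 = 8 ≡ 8 (mod 13).
    Then x = 50 + 85·8 = 730, valid modulo lcm(85, 13) = 1105: x ≡ 730 (mod 1105).
  Combine with x ≡ 4 (mod 7); new modulus lcm = 7735.
    Write x = 730 + 1105·t and substitute into x ≡ 4 (mod 7): 1105·t ≡ 4 − 730 = -726 (mod 7).
    Reduce coefficients mod 7: 6·t ≡ 2 (mod 7).
    The inverse of 6 mod 7 is 6 (since 6·6 = 36 = 5·7 + 1), so t ≡ 6·2 = 12 ≡ 5 (mod 7).
    Then x = 730 + 1105·5 = 6255, valid modulo lcm(1105, 7) = 7735: x ≡ 6255 (mod 7735).
Verify against each original: 6255 mod 17 = 16, 6255 mod 5 = 0, 6255 mod 13 = 2, 6255 mod 7 = 4.

x ≡ 6255 (mod 7735).


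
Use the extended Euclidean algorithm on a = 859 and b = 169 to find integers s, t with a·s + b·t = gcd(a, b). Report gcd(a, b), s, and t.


Euclidean algorithm on (859, 169) — divide until remainder is 0:
  859 = 5 · 169 + 14
  169 = 12 · 14 + 1
  14 = 14 · 1 + 0
gcd(859, 169) = 1.
Track Bezout coefficients alongside the remainders: start with r₀ = 859 = a·1 + b·0 (s = 1, t = 0) and r₁ = 169 = a·0 + b·1 (s = 0, t = 1); each new remainder r_{k+1} = r_{k-1} − q_k·r_k inherits s_{k+1} = s_{k-1} − q_k·s_k, t_{k+1} = t_{k-1} − q_k·t_k, so r_k = a·s_k + b·t_k at every step:
  q = 5: r = 14, s = 1 − 5·0 = 1, t = 0 − 5·1 = -5  (check: 859·1 + 169·(-5) = 14)
  q = 12: r = 1, s = 0 − 12·1 = -12, t = 1 − 12·(-5) = 61  (check: 859·(-12) + 169·61 = 1)
The row with r = 1 (the gcd) gives the Bezout coefficients s = -12, t = 61.
Result: 859 · (-12) + 169 · (61) = 1.

gcd(859, 169) = 1; s = -12, t = 61 (check: 859·(-12) + 169·61 = 1).


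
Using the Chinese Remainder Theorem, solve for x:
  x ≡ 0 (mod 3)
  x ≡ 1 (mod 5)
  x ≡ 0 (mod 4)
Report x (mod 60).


Moduli 3, 5, 4 are pairwise coprime; by CRT there is a unique solution modulo M = 3 · 5 · 4 = 60.
Solve pairwise, accumulating the modulus:
  Start with x ≡ 0 (mod 3).
  Combine with x ≡ 1 (mod 5): since gcd(3, 5) = 1, we get a unique residue mod 15.
    Write x = 0 + 3·t and substitute into x ≡ 1 (mod 5): 3·t ≡ 1 − 0 = 1 (mod 5).
    The inverse of 3 mod 5 is 2 (since 3·2 = 6 = 1·5 + 1), so t ≡ 2·1 = 2 ≡ 2 (mod 5).
    Then x = 0 + 3·2 = 6, valid modulo lcm(3, 5) = 15: x ≡ 6 (mod 15).
  Combine with x ≡ 0 (mod 4): since gcd(15, 4) = 1, we get a unique residue mod 60.
    Write x = 6 + 15·t and substitute into x ≡ 0 (mod 4): 15·t ≡ 0 − 6 = -6 (mod 4).
    Reduce coefficients mod 4: 3·t ≡ 2 (mod 4).
    The inverse of 3 mod 4 is 3 (since 3·3 = 9 = 2·4 + 1), so t ≡ 3·2 = 6 ≡ 2 (mod 4).
    Then x = 6 + 15·2 = 36, valid modulo lcm(15, 4) = 60: x ≡ 36 (mod 60).
Verify: 36 mod 3 = 0 ✓, 36 mod 5 = 1 ✓, 36 mod 4 = 0 ✓.

x ≡ 36 (mod 60).


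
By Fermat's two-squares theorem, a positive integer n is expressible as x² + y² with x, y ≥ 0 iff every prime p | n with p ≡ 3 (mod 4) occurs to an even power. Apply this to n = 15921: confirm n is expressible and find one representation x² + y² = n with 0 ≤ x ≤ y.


Step 1: Factor n = 15921 = 3^2 · 29 · 61.
Step 2: Check the mod-4 condition on each prime factor: 3 ≡ 3 (mod 4), exponent 2 (must be even); 29 ≡ 1 (mod 4), exponent 1; 61 ≡ 1 (mod 4), exponent 1.
All primes ≡ 3 (mod 4) appear to even exponent (or don't appear), so by the two-squares theorem n IS expressible as a sum of two squares.
Step 3: Build a representation. Group n = k² · m with k = 3 and m = 29 · 61 = 1769 (a product of primes ≡ 1 (mod 4)); a representation of m scales to one of n via (k·x)² + (k·y)² = k²(x² + y²). Each prime p ≡ 1 (mod 4) is itself a sum of two squares; find a² by testing p − a² for a perfect square:
  29: 29 − 1² = 28, 29 − 2² = 25 = 5² ⇒ 29 = 2² + 5².
  61: 61 − 1² = 60, 61 − 2² = 57, 61 − 3² = 52, 61 − 4² = 45, 61 − 5² = 36 = 6² ⇒ 61 = 5² + 6².
  Combine using the Brahmagupta–Fibonacci identity (a² + b²)(c² + d²) = (ac − bd)² + (ad + bc)² = (ac + bd)² + (ad − bc)²:
  29 · 61 = 1769: from (2² + 5²)(5² + 6²), take (2·5 − 5·6, 2·6 + 5·5) = (10 − 30, 12 + 25) = (-20, 37); dropping signs (only squares matter) gives (20, 37); check 20² + 37² = 400 + 1369 = 1769 ✓.
  Scale by k = 3: (3·20, 3·37) = (60, 111).
Step 4: Order so x ≤ y and verify: 60² + 111² = 3600 + 12321 = 15921 = n. ✓

n = 15921 = 60² + 111² (one valid representation with x ≤ y).


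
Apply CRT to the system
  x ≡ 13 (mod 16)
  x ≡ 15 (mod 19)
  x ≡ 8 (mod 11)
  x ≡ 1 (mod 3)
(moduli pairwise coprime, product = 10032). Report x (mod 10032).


Product of moduli M = 16 · 19 · 11 · 3 = 10032.
Merge one congruence at a time:
  Start: x ≡ 13 (mod 16).
  Combine with x ≡ 15 (mod 19); new modulus lcm = 304.
    Write x = 13 + 16·t and substitute into x ≡ 15 (mod 19): 16·t ≡ 15 − 13 = 2 (mod 19).
    The inverse of 16 mod 19 is 6 (since 16·6 = 96 = 5·19 + 1), so t ≡ 6·2 = 12 ≡ 12 (mod 19).
    Then x = 13 + 16·12 = 205, valid modulo lcm(16, 19) = 304: x ≡ 205 (mod 304).
  Combine with x ≡ 8 (mod 11); new modulus lcm = 3344.
    Write x = 205 + 304·t and substitute into x ≡ 8 (mod 11): 304·t ≡ 8 − 205 = -197 (mod 11).
    Reduce coefficients mod 11: 7·t ≡ 1 (mod 11).
    The inverse of 7 mod 11 is 8 (since 7·8 = 56 = 5·11 + 1), so t ≡ 8·1 = 8 ≡ 8 (mod 11).
    Then x = 205 + 304·8 = 2637, valid modulo lcm(304, 11) = 3344: x ≡ 2637 (mod 3344).
  Combine with x ≡ 1 (mod 3); new modulus lcm = 10032.
    Write x = 2637 + 3344·t and substitute into x ≡ 1 (mod 3): 3344·t ≡ 1 − 2637 = -2636 (mod 3).
    Reduce coefficients mod 3: 2·t ≡ 1 (mod 3).
    The inverse of 2 mod 3 is 2 (since 2·2 = 4 = 1·3 + 1), so t ≡ 2·1 = 2 ≡ 2 (mod 3).
    Then x = 2637 + 3344·2 = 9325, valid modulo lcm(3344, 3) = 10032: x ≡ 9325 (mod 10032).
Verify against each original: 9325 mod 16 = 13, 9325 mod 19 = 15, 9325 mod 11 = 8, 9325 mod 3 = 1.

x ≡ 9325 (mod 10032).


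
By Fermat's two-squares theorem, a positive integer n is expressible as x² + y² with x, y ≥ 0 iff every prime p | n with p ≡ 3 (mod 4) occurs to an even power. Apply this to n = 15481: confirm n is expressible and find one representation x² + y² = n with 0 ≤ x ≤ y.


Step 1: Factor n = 15481 = 113 · 137.
Step 2: Check the mod-4 condition on each prime factor: 113 ≡ 1 (mod 4), exponent 1; 137 ≡ 1 (mod 4), exponent 1.
All primes ≡ 3 (mod 4) appear to even exponent (or don't appear), so by the two-squares theorem n IS expressible as a sum of two squares.
Step 3: Build a representation. Here n = 113 · 137 is a product of primes ≡ 1 (mod 4). Each prime p ≡ 1 (mod 4) is itself a sum of two squares; find a² by testing p − a² for a perfect square:
  113: 113 − 1² = 112, 113 − 2² = 109, 113 − 3² = 104, 113 − 4² = 97, 113 − 5² = 88, 113 − 6² = 77, 113 − 7² = 64 = 8² ⇒ 113 = 7² + 8².
  137: 137 − 1² = 136, 137 − 2² = 133, 137 − 3² = 128, 137 − 4² = 121 = 11² ⇒ 137 = 4² + 11².
  Combine using the Brahmagupta–Fibonacci identity (a² + b²)(c² + d²) = (ac − bd)² + (ad + bc)² = (ac + bd)² + (ad − bc)²:
  113 · 137 = 15481: from (7² + 8²)(4² + 11²), take (7·4 − 8·11, 7·11 + 8·4) = (28 − 88, 77 + 32) = (-60, 109); dropping signs (only squares matter) gives (60, 109); check 60² + 109² = 3600 + 11881 = 15481 ✓.
Step 4: Order so x ≤ y and verify: 60² + 109² = 3600 + 11881 = 15481 = n. ✓

n = 15481 = 60² + 109² (one valid representation with x ≤ y).


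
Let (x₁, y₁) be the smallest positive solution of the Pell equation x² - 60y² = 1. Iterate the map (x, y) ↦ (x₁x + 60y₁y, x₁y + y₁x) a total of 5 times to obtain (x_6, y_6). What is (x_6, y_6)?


Step 1: Find the fundamental solution (x₁, y₁) of x² - 60y² = 1.
  Expand √60 as a continued fraction. a₀ = ⌊√60⌋ = 7; iterate m_{k+1} = d_k·a_k − m_k, d_{k+1} = (60 − m_{k+1}²)/d_k, a_{k+1} = ⌊(a₀ + m_{k+1})/d_{k+1}⌋ (starting m₀ = 0, d₀ = 1), with convergents p_k = a_k·p_{k-1} + p_{k-2}, q_k = a_k·q_{k-1} + q_{k-2} (p₋₁ = 1, q₋₁ = 0):
  k = 0: a₀ = 7; p₀/q₀ = 7/1; p₀² − 60·q₀² = 49 − 60 = -11.
  k = 1: m = 7, d = 11, a = ⌊(7 + 7)/11⌋ = 1; p/q = (1·7 + 1)/(1·1 + 0) = 8/1; p² − 60·q² = 64 − 60 = 4.
  k = 2: m = 4, d = 4, a = ⌊(7 + 4)/4⌋ = 2; p/q = (2·8 + 7)/(2·1 + 1) = 23/3; p² − 60·q² = 529 − 540 = -11.
  k = 3: m = 4, d = 11, a = ⌊(7 + 4)/11⌋ = 1; p/q = (1·23 + 8)/(1·3 + 1) = 31/4; p² − 60·q² = 961 − 960 = 1.
  The first convergent with p² − 60·q² = 1 gives the fundamental solution (x₁, y₁) = (31, 4).
Step 2: Apply the recurrence (x_{n+1}, y_{n+1}) = (x₁x_n + 60y₁y_n, x₁y_n + y₁x_n) repeatedly.
  From (x_1, y_1) = (31, 4): x_2 = 31·31 + 60·4·4 = 1921; y_2 = 31·4 + 4·31 = 248.
  From (x_2, y_2) = (1921, 248): x_3 = 31·1921 + 60·4·248 = 119071; y_3 = 31·248 + 4·1921 = 15372.
  From (x_3, y_3) = (119071, 15372): x_4 = 31·119071 + 60·4·15372 = 7380481; y_4 = 31·15372 + 4·119071 = 952816.
  From (x_4, y_4) = (7380481, 952816): x_5 = 31·7380481 + 60·4·952816 = 457470751; y_5 = 31·952816 + 4·7380481 = 59059220.
  From (x_5, y_5) = (457470751, 59059220): x_6 = 31·457470751 + 60·4·59059220 = 28355806081; y_6 = 31·59059220 + 4·457470751 = 3660718824.
Step 3: Verify x_6² - 60·y_6² = 804051738503276578561 - 804051738503276578560 = 1 (should be 1). ✓

(x_1, y_1) = (31, 4); (x_6, y_6) = (28355806081, 3660718824).


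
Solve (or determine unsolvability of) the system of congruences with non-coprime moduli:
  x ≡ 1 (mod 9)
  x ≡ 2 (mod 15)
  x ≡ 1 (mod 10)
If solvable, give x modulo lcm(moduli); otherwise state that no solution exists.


Moduli 9, 15, 10 are not pairwise coprime, so CRT works modulo lcm(m_i) when all pairwise compatibility conditions hold.
Pairwise compatibility: gcd(m_i, m_j) must divide a_i - a_j for every pair.
Merge one congruence at a time:
  Start: x ≡ 1 (mod 9).
  Combine with x ≡ 2 (mod 15): gcd(9, 15) = 3, and 2 - 1 = 1 is NOT divisible by 3.
    ⇒ system is inconsistent (no integer solution).

No solution (the system is inconsistent).


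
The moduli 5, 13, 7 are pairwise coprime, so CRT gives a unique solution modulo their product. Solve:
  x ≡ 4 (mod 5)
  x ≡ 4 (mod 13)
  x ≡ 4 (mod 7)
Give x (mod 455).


Moduli 5, 13, 7 are pairwise coprime; by CRT there is a unique solution modulo M = 5 · 13 · 7 = 455.
Solve pairwise, accumulating the modulus:
  Start with x ≡ 4 (mod 5).
  Combine with x ≡ 4 (mod 13): since gcd(5, 13) = 1, we get a unique residue mod 65.
    Write x = 4 + 5·t and substitute into x ≡ 4 (mod 13): 5·t ≡ 4 − 4 = 0 (mod 13).
    The inverse of 5 mod 13 is 8 (since 5·8 = 40 = 3·13 + 1), so t ≡ 8·0 = 0 ≡ 0 (mod 13).
    Then x = 4 + 5·0 = 4, valid modulo lcm(5, 13) = 65: x ≡ 4 (mod 65).
  Combine with x ≡ 4 (mod 7): since gcd(65, 7) = 1, we get a unique residue mod 455.
    Write x = 4 + 65·t and substitute into x ≡ 4 (mod 7): 65·t ≡ 4 − 4 = 0 (mod 7).
    Reduce coefficients mod 7: 2·t ≡ 0 (mod 7).
    The inverse of 2 mod 7 is 4 (since 2·4 = 8 = 1·7 + 1), so t ≡ 4·0 = 0 ≡ 0 (mod 7).
    Then x = 4 + 65·0 = 4, valid modulo lcm(65, 7) = 455: x ≡ 4 (mod 455).
Verify: 4 mod 5 = 4 ✓, 4 mod 13 = 4 ✓, 4 mod 7 = 4 ✓.

x ≡ 4 (mod 455).


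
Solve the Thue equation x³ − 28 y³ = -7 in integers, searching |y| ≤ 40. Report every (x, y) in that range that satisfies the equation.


The equation is x³ - 28y³ = -7. For fixed y, x³ = 28·y³ − 7, so a solution requires the RHS to be a perfect cube.
Strategy: iterate y from -40 to 40, compute RHS = 28·y³ − 7, and check whether it is a (positive or negative) perfect cube.
Check small values of y:
  y = 0: RHS = -7 is not a perfect cube.
  y = 1: RHS = 21 is not a perfect cube.
  y = -1: RHS = -35 is not a perfect cube.
  y = 2: RHS = 217 is not a perfect cube.
  y = -2: RHS = -231 is not a perfect cube.
  y = 3: RHS = 749 is not a perfect cube.
  y = -3: RHS = -763 is not a perfect cube.
Continuing the search up to |y| = 40 finds no solutions either.
No (x, y) in the scanned range satisfies the equation.

No integer solutions with |y| ≤ 40.


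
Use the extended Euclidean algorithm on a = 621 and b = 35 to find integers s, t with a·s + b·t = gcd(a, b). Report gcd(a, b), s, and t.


Euclidean algorithm on (621, 35) — divide until remainder is 0:
  621 = 17 · 35 + 26
  35 = 1 · 26 + 9
  26 = 2 · 9 + 8
  9 = 1 · 8 + 1
  8 = 8 · 1 + 0
gcd(621, 35) = 1.
Track Bezout coefficients alongside the remainders: start with r₀ = 621 = a·1 + b·0 (s = 1, t = 0) and r₁ = 35 = a·0 + b·1 (s = 0, t = 1); each new remainder r_{k+1} = r_{k-1} − q_k·r_k inherits s_{k+1} = s_{k-1} − q_k·s_k, t_{k+1} = t_{k-1} − q_k·t_k, so r_k = a·s_k + b·t_k at every step:
  q = 17: r = 26, s = 1 − 17·0 = 1, t = 0 − 17·1 = -17  (check: 621·1 + 35·(-17) = 26)
  q = 1: r = 9, s = 0 − 1·1 = -1, t = 1 − 1·(-17) = 18  (check: 621·(-1) + 35·18 = 9)
  q = 2: r = 8, s = 1 − 2·(-1) = 3, t = -17 − 2·18 = -53  (check: 621·3 + 35·(-53) = 8)
  q = 1: r = 1, s = -1 − 1·3 = -4, t = 18 − 1·(-53) = 71  (check: 621·(-4) + 35·71 = 1)
The row with r = 1 (the gcd) gives the Bezout coefficients s = -4, t = 71.
Result: 621 · (-4) + 35 · (71) = 1.

gcd(621, 35) = 1; s = -4, t = 71 (check: 621·(-4) + 35·71 = 1).


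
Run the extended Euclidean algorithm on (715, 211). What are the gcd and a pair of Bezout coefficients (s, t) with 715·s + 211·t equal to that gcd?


Euclidean algorithm on (715, 211) — divide until remainder is 0:
  715 = 3 · 211 + 82
  211 = 2 · 82 + 47
  82 = 1 · 47 + 35
  47 = 1 · 35 + 12
  35 = 2 · 12 + 11
  12 = 1 · 11 + 1
  11 = 11 · 1 + 0
gcd(715, 211) = 1.
Track Bezout coefficients alongside the remainders: start with r₀ = 715 = a·1 + b·0 (s = 1, t = 0) and r₁ = 211 = a·0 + b·1 (s = 0, t = 1); each new remainder r_{k+1} = r_{k-1} − q_k·r_k inherits s_{k+1} = s_{k-1} − q_k·s_k, t_{k+1} = t_{k-1} − q_k·t_k, so r_k = a·s_k + b·t_k at every step:
  q = 3: r = 82, s = 1 − 3·0 = 1, t = 0 − 3·1 = -3  (check: 715·1 + 211·(-3) = 82)
  q = 2: r = 47, s = 0 − 2·1 = -2, t = 1 − 2·(-3) = 7  (check: 715·(-2) + 211·7 = 47)
  q = 1: r = 35, s = 1 − 1·(-2) = 3, t = -3 − 1·7 = -10  (check: 715·3 + 211·(-10) = 35)
  q = 1: r = 12, s = -2 − 1·3 = -5, t = 7 − 1·(-10) = 17  (check: 715·(-5) + 211·17 = 12)
  q = 2: r = 11, s = 3 − 2·(-5) = 13, t = -10 − 2·17 = -44  (check: 715·13 + 211·(-44) = 11)
  q = 1: r = 1, s = -5 − 1·13 = -18, t = 17 − 1·(-44) = 61  (check: 715·(-18) + 211·61 = 1)
The row with r = 1 (the gcd) gives the Bezout coefficients s = -18, t = 61.
Result: 715 · (-18) + 211 · (61) = 1.

gcd(715, 211) = 1; s = -18, t = 61 (check: 715·(-18) + 211·61 = 1).


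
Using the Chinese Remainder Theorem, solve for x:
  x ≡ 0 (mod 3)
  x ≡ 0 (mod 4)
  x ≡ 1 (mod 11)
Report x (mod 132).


Moduli 3, 4, 11 are pairwise coprime; by CRT there is a unique solution modulo M = 3 · 4 · 11 = 132.
Solve pairwise, accumulating the modulus:
  Start with x ≡ 0 (mod 3).
  Combine with x ≡ 0 (mod 4): since gcd(3, 4) = 1, we get a unique residue mod 12.
    Write x = 0 + 3·t and substitute into x ≡ 0 (mod 4): 3·t ≡ 0 − 0 = 0 (mod 4).
    The inverse of 3 mod 4 is 3 (since 3·3 = 9 = 2·4 + 1), so t ≡ 3·0 = 0 ≡ 0 (mod 4).
    Then x = 0 + 3·0 = 0, valid modulo lcm(3, 4) = 12: x ≡ 0 (mod 12).
  Combine with x ≡ 1 (mod 11): since gcd(12, 11) = 1, we get a unique residue mod 132.
    Write x = 0 + 12·t and substitute into x ≡ 1 (mod 11): 12·t ≡ 1 − 0 = 1 (mod 11).
    Reduce coefficients mod 11: 1·t ≡ 1 (mod 11).
    So t ≡ 1 (mod 11).
    Then x = 0 + 12·1 = 12, valid modulo lcm(12, 11) = 132: x ≡ 12 (mod 132).
Verify: 12 mod 3 = 0 ✓, 12 mod 4 = 0 ✓, 12 mod 11 = 1 ✓.

x ≡ 12 (mod 132).


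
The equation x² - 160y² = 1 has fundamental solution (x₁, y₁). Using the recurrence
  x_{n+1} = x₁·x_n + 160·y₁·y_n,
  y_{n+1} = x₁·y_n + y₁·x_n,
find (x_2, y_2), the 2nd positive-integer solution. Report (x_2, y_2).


Step 1: Find the fundamental solution (x₁, y₁) of x² - 160y² = 1.
  Expand √160 as a continued fraction. a₀ = ⌊√160⌋ = 12; iterate m_{k+1} = d_k·a_k − m_k, d_{k+1} = (160 − m_{k+1}²)/d_k, a_{k+1} = ⌊(a₀ + m_{k+1})/d_{k+1}⌋ (starting m₀ = 0, d₀ = 1), with convergents p_k = a_k·p_{k-1} + p_{k-2}, q_k = a_k·q_{k-1} + q_{k-2} (p₋₁ = 1, q₋₁ = 0):
  k = 0: a₀ = 12; p₀/q₀ = 12/1; p₀² − 160·q₀² = 144 − 160 = -16.
  k = 1: m = 12, d = 16, a = ⌊(12 + 12)/16⌋ = 1; p/q = (1·12 + 1)/(1·1 + 0) = 13/1; p² − 160·q² = 169 − 160 = 9.
  k = 2: m = 4, d = 9, a = ⌊(12 + 4)/9⌋ = 1; p/q = (1·13 + 12)/(1·1 + 1) = 25/2; p² − 160·q² = 625 − 640 = -15.
  k = 3: m = 5, d = 15, a = ⌊(12 + 5)/15⌋ = 1; p/q = (1·25 + 13)/(1·2 + 1) = 38/3; p² − 160·q² = 1444 − 1440 = 4.
  k = 4: m = 10, d = 4, a = ⌊(12 + 10)/4⌋ = 5; p/q = (5·38 + 25)/(5·3 + 2) = 215/17; p² − 160·q² = 46225 − 46240 = -15.
  k = 5: m = 10, d = 15, a = ⌊(12 + 10)/15⌋ = 1; p/q = (1·215 + 38)/(1·17 + 3) = 253/20; p² − 160·q² = 64009 − 64000 = 9.
  k = 6: m = 5, d = 9, a = ⌊(12 + 5)/9⌋ = 1; p/q = (1·253 + 215)/(1·20 + 17) = 468/37; p² − 160·q² = 219024 − 219040 = -16.
  k = 7: m = 4, d = 16, a = ⌊(12 + 4)/16⌋ = 1; p/q = (1·468 + 253)/(1·37 + 20) = 721/57; p² − 160·q² = 519841 − 519840 = 1.
  The first convergent with p² − 160·q² = 1 gives the fundamental solution (x₁, y₁) = (721, 57).
Step 2: Apply the recurrence (x_{n+1}, y_{n+1}) = (x₁x_n + 160y₁y_n, x₁y_n + y₁x_n) repeatedly.
  From (x_1, y_1) = (721, 57): x_2 = 721·721 + 160·57·57 = 1039681; y_2 = 721·57 + 57·721 = 82194.
Step 3: Verify x_2² - 160·y_2² = 1080936581761 - 1080936581760 = 1 (should be 1). ✓

(x_1, y_1) = (721, 57); (x_2, y_2) = (1039681, 82194).


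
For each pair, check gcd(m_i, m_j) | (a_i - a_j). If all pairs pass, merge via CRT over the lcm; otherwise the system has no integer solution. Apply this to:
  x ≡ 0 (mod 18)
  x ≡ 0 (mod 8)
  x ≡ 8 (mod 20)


Moduli 18, 8, 20 are not pairwise coprime, so CRT works modulo lcm(m_i) when all pairwise compatibility conditions hold.
Pairwise compatibility: gcd(m_i, m_j) must divide a_i - a_j for every pair.
Merge one congruence at a time:
  Start: x ≡ 0 (mod 18).
  Combine with x ≡ 0 (mod 8): gcd(18, 8) = 2; 0 - 0 = 0, which IS divisible by 2, so compatible.
    Write x = 0 + 18·t and substitute into x ≡ 0 (mod 8): 18·t ≡ 0 − 0 = 0 (mod 8).
    Divide the congruence (and modulus) by g = 2: 9·t ≡ 0 (mod 4).
    Reduce coefficients mod 4: 1·t ≡ 0 (mod 4).
    So t ≡ 0 (mod 4).
    Then x = 0 + 18·0 = 0, valid modulo lcm(18, 8) = 72: x ≡ 0 (mod 72).
  Combine with x ≡ 8 (mod 20): gcd(72, 20) = 4; 8 - 0 = 8, which IS divisible by 4, so compatible.
    Write x = 0 + 72·t and substitute into x ≡ 8 (mod 20): 72·t ≡ 8 − 0 = 8 (mod 20).
    Divide the congruence (and modulus) by g = 4: 18·t ≡ 2 (mod 5).
    Reduce coefficients mod 5: 3·t ≡ 2 (mod 5).
    The inverse of 3 mod 5 is 2 (since 3·2 = 6 = 1·5 + 1), so t ≡ 2·2 = 4 ≡ 4 (mod 5).
    Then x = 0 + 72·4 = 288, valid modulo lcm(72, 20) = 360: x ≡ 288 (mod 360).
Verify: 288 mod 18 = 0, 288 mod 8 = 0, 288 mod 20 = 8.

x ≡ 288 (mod 360).


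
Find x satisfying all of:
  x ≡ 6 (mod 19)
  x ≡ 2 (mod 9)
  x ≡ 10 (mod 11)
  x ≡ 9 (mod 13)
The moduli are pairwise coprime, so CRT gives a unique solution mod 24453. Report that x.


Product of moduli M = 19 · 9 · 11 · 13 = 24453.
Merge one congruence at a time:
  Start: x ≡ 6 (mod 19).
  Combine with x ≡ 2 (mod 9); new modulus lcm = 171.
    Write x = 6 + 19·t and substitute into x ≡ 2 (mod 9): 19·t ≡ 2 − 6 = -4 (mod 9).
    Reduce coefficients mod 9: 1·t ≡ 5 (mod 9).
    So t ≡ 5 (mod 9).
    Then x = 6 + 19·5 = 101, valid modulo lcm(19, 9) = 171: x ≡ 101 (mod 171).
  Combine with x ≡ 10 (mod 11); new modulus lcm = 1881.
    Write x = 101 + 171·t and substitute into x ≡ 10 (mod 11): 171·t ≡ 10 − 101 = -91 (mod 11).
    Reduce coefficients mod 11: 6·t ≡ 8 (mod 11).
    The inverse of 6 mod 11 is 2 (since 6·2 = 12 = 1·11 + 1), so t ≡ 2·8 = 16 ≡ 5 (mod 11).
    Then x = 101 + 171·5 = 956, valid modulo lcm(171, 11) = 1881: x ≡ 956 (mod 1881).
  Combine with x ≡ 9 (mod 13); new modulus lcm = 24453.
    Write x = 956 + 1881·t and substitute into x ≡ 9 (mod 13): 1881·t ≡ 9 − 956 = -947 (mod 13).
    Reduce coefficients mod 13: 9·t ≡ 2 (mod 13).
    The inverse of 9 mod 13 is 3 (since 9·3 = 27 = 2·13 + 1), so t ≡ 3·2 = 6 ≡ 6 (mod 13).
    Then x = 956 + 1881·6 = 12242, valid modulo lcm(1881, 13) = 24453: x ≡ 12242 (mod 24453).
Verify against each original: 12242 mod 19 = 6, 12242 mod 9 = 2, 12242 mod 11 = 10, 12242 mod 13 = 9.

x ≡ 12242 (mod 24453).


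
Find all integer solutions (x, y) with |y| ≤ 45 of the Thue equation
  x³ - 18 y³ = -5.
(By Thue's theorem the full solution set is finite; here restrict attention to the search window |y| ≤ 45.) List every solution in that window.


The equation is x³ - 18y³ = -5. For fixed y, x³ = 18·y³ − 5, so a solution requires the RHS to be a perfect cube.
Strategy: iterate y from -45 to 45, compute RHS = 18·y³ − 5, and check whether it is a (positive or negative) perfect cube.
Check small values of y:
  y = 0: RHS = -5 is not a perfect cube.
  y = 1: RHS = 13 is not a perfect cube.
  y = -1: RHS = -23 is not a perfect cube.
  y = 2: RHS = 139 is not a perfect cube.
  y = -2: RHS = -149 is not a perfect cube.
  y = 3: RHS = 481 is not a perfect cube.
  y = -3: RHS = -491 is not a perfect cube.
Continuing the search up to |y| = 45 finds no solutions either.
No (x, y) in the scanned range satisfies the equation.

No integer solutions with |y| ≤ 45.


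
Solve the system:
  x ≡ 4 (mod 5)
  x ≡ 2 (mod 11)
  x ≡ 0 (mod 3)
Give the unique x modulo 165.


Moduli 5, 11, 3 are pairwise coprime; by CRT there is a unique solution modulo M = 5 · 11 · 3 = 165.
Solve pairwise, accumulating the modulus:
  Start with x ≡ 4 (mod 5).
  Combine with x ≡ 2 (mod 11): since gcd(5, 11) = 1, we get a unique residue mod 55.
    Write x = 4 + 5·t and substitute into x ≡ 2 (mod 11): 5·t ≡ 2 − 4 = -2 (mod 11).
    Reduce coefficients mod 11: 5·t ≡ 9 (mod 11).
    The inverse of 5 mod 11 is 9 (since 5·9 = 45 = 4·11 + 1), so t ≡ 9·9 = 81 ≡ 4 (mod 11).
    Then x = 4 + 5·4 = 24, valid modulo lcm(5, 11) = 55: x ≡ 24 (mod 55).
  Combine with x ≡ 0 (mod 3): since gcd(55, 3) = 1, we get a unique residue mod 165.
    Write x = 24 + 55·t and substitute into x ≡ 0 (mod 3): 55·t ≡ 0 − 24 = -24 (mod 3).
    Reduce coefficients mod 3: 1·t ≡ 0 (mod 3).
    So t ≡ 0 (mod 3).
    Then x = 24 + 55·0 = 24, valid modulo lcm(55, 3) = 165: x ≡ 24 (mod 165).
Verify: 24 mod 5 = 4 ✓, 24 mod 11 = 2 ✓, 24 mod 3 = 0 ✓.

x ≡ 24 (mod 165).


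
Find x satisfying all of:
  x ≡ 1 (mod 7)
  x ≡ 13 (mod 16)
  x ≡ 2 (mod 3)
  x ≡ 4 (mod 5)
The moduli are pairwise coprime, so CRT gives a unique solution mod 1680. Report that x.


Product of moduli M = 7 · 16 · 3 · 5 = 1680.
Merge one congruence at a time:
  Start: x ≡ 1 (mod 7).
  Combine with x ≡ 13 (mod 16); new modulus lcm = 112.
    Write x = 1 + 7·t and substitute into x ≡ 13 (mod 16): 7·t ≡ 13 − 1 = 12 (mod 16).
    The inverse of 7 mod 16 is 7 (since 7·7 = 49 = 3·16 + 1), so t ≡ 7·12 = 84 ≡ 4 (mod 16).
    Then x = 1 + 7·4 = 29, valid modulo lcm(7, 16) = 112: x ≡ 29 (mod 112).
  Combine with x ≡ 2 (mod 3); new modulus lcm = 336.
    Write x = 29 + 112·t and substitute into x ≡ 2 (mod 3): 112·t ≡ 2 − 29 = -27 (mod 3).
    Reduce coefficients mod 3: 1·t ≡ 0 (mod 3).
    So t ≡ 0 (mod 3).
    Then x = 29 + 112·0 = 29, valid modulo lcm(112, 3) = 336: x ≡ 29 (mod 336).
  Combine with x ≡ 4 (mod 5); new modulus lcm = 1680.
    Write x = 29 + 336·t and substitute into x ≡ 4 (mod 5): 336·t ≡ 4 − 29 = -25 (mod 5).
    Reduce coefficients mod 5: 1·t ≡ 0 (mod 5).
    So t ≡ 0 (mod 5).
    Then x = 29 + 336·0 = 29, valid modulo lcm(336, 5) = 1680: x ≡ 29 (mod 1680).
Verify against each original: 29 mod 7 = 1, 29 mod 16 = 13, 29 mod 3 = 2, 29 mod 5 = 4.

x ≡ 29 (mod 1680).


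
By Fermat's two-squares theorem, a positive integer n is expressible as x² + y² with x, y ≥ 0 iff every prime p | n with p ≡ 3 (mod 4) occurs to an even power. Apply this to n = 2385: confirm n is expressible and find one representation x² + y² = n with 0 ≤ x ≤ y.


Step 1: Factor n = 2385 = 3^2 · 5 · 53.
Step 2: Check the mod-4 condition on each prime factor: 3 ≡ 3 (mod 4), exponent 2 (must be even); 5 ≡ 1 (mod 4), exponent 1; 53 ≡ 1 (mod 4), exponent 1.
All primes ≡ 3 (mod 4) appear to even exponent (or don't appear), so by the two-squares theorem n IS expressible as a sum of two squares.
Step 3: Build a representation. Group n = k² · m with k = 3 and m = 5 · 53 = 265 (a product of primes ≡ 1 (mod 4)); a representation of m scales to one of n via (k·x)² + (k·y)² = k²(x² + y²). Each prime p ≡ 1 (mod 4) is itself a sum of two squares; find a² by testing p − a² for a perfect square:
  5: 5 − 1² = 4 = 2² ⇒ 5 = 1² + 2².
  53: 53 − 1² = 52, 53 − 2² = 49 = 7² ⇒ 53 = 2² + 7².
  Combine using the Brahmagupta–Fibonacci identity (a² + b²)(c² + d²) = (ac − bd)² + (ad + bc)² = (ac + bd)² + (ad − bc)²:
  5 · 53 = 265: from (1² + 2²)(2² + 7²), take (1·2 − 2·7, 1·7 + 2·2) = (2 − 14, 7 + 4) = (-12, 11); dropping signs (only squares matter) gives (12, 11); check 12² + 11² = 144 + 121 = 265 ✓.
  Scale by k = 3: (3·12, 3·11) = (36, 33).
Step 4: Order so x ≤ y and verify: 33² + 36² = 1089 + 1296 = 2385 = n. ✓

n = 2385 = 33² + 36² (one valid representation with x ≤ y).


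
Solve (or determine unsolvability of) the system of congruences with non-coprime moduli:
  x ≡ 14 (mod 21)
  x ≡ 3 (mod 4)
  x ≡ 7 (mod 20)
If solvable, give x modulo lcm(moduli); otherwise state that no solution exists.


Moduli 21, 4, 20 are not pairwise coprime, so CRT works modulo lcm(m_i) when all pairwise compatibility conditions hold.
Pairwise compatibility: gcd(m_i, m_j) must divide a_i - a_j for every pair.
Merge one congruence at a time:
  Start: x ≡ 14 (mod 21).
  Combine with x ≡ 3 (mod 4): gcd(21, 4) = 1; 3 - 14 = -11, which IS divisible by 1, so compatible.
    Write x = 14 + 21·t and substitute into x ≡ 3 (mod 4): 21·t ≡ 3 − 14 = -11 (mod 4).
    Reduce coefficients mod 4: 1·t ≡ 1 (mod 4).
    So t ≡ 1 (mod 4).
    Then x = 14 + 21·1 = 35, valid modulo lcm(21, 4) = 84: x ≡ 35 (mod 84).
  Combine with x ≡ 7 (mod 20): gcd(84, 20) = 4; 7 - 35 = -28, which IS divisible by 4, so compatible.
    Write x = 35 + 84·t and substitute into x ≡ 7 (mod 20): 84·t ≡ 7 − 35 = -28 (mod 20).
    Divide the congruence (and modulus) by g = 4: 21·t ≡ -7 (mod 5).
    Reduce coefficients mod 5: 1·t ≡ 3 (mod 5).
    So t ≡ 3 (mod 5).
    Then x = 35 + 84·3 = 287, valid modulo lcm(84, 20) = 420: x ≡ 287 (mod 420).
Verify: 287 mod 21 = 14, 287 mod 4 = 3, 287 mod 20 = 7.

x ≡ 287 (mod 420).


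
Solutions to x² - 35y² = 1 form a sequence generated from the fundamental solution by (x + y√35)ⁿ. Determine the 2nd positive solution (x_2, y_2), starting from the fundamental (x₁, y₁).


Step 1: Find the fundamental solution (x₁, y₁) of x² - 35y² = 1.
  Expand √35 as a continued fraction. a₀ = ⌊√35⌋ = 5; iterate m_{k+1} = d_k·a_k − m_k, d_{k+1} = (35 − m_{k+1}²)/d_k, a_{k+1} = ⌊(a₀ + m_{k+1})/d_{k+1}⌋ (starting m₀ = 0, d₀ = 1), with convergents p_k = a_k·p_{k-1} + p_{k-2}, q_k = a_k·q_{k-1} + q_{k-2} (p₋₁ = 1, q₋₁ = 0):
  k = 0: a₀ = 5; p₀/q₀ = 5/1; p₀² − 35·q₀² = 25 − 35 = -10.
  k = 1: m = 5, d = 10, a = ⌊(5 + 5)/10⌋ = 1; p/q = (1·5 + 1)/(1·1 + 0) = 6/1; p² − 35·q² = 36 − 35 = 1.
  The first convergent with p² − 35·q² = 1 gives the fundamental solution (x₁, y₁) = (6, 1).
Step 2: Apply the recurrence (x_{n+1}, y_{n+1}) = (x₁x_n + 35y₁y_n, x₁y_n + y₁x_n) repeatedly.
  From (x_1, y_1) = (6, 1): x_2 = 6·6 + 35·1·1 = 71; y_2 = 6·1 + 1·6 = 12.
Step 3: Verify x_2² - 35·y_2² = 5041 - 5040 = 1 (should be 1). ✓

(x_1, y_1) = (6, 1); (x_2, y_2) = (71, 12).


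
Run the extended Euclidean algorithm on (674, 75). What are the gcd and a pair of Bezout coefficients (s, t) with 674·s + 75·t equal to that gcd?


Euclidean algorithm on (674, 75) — divide until remainder is 0:
  674 = 8 · 75 + 74
  75 = 1 · 74 + 1
  74 = 74 · 1 + 0
gcd(674, 75) = 1.
Track Bezout coefficients alongside the remainders: start with r₀ = 674 = a·1 + b·0 (s = 1, t = 0) and r₁ = 75 = a·0 + b·1 (s = 0, t = 1); each new remainder r_{k+1} = r_{k-1} − q_k·r_k inherits s_{k+1} = s_{k-1} − q_k·s_k, t_{k+1} = t_{k-1} − q_k·t_k, so r_k = a·s_k + b·t_k at every step:
  q = 8: r = 74, s = 1 − 8·0 = 1, t = 0 − 8·1 = -8  (check: 674·1 + 75·(-8) = 74)
  q = 1: r = 1, s = 0 − 1·1 = -1, t = 1 − 1·(-8) = 9  (check: 674·(-1) + 75·9 = 1)
The row with r = 1 (the gcd) gives the Bezout coefficients s = -1, t = 9.
Result: 674 · (-1) + 75 · (9) = 1.

gcd(674, 75) = 1; s = -1, t = 9 (check: 674·(-1) + 75·9 = 1).


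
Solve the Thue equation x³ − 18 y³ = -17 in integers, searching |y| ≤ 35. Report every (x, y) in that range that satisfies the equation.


The equation is x³ - 18y³ = -17. For fixed y, x³ = 18·y³ − 17, so a solution requires the RHS to be a perfect cube.
Strategy: iterate y from -35 to 35, compute RHS = 18·y³ − 17, and check whether it is a (positive or negative) perfect cube.
Check small values of y:
  y = 0: RHS = -17 is not a perfect cube.
  y = 1: RHS = 1 = (1)³ ⇒ x = 1 works.
  y = -1: RHS = -35 is not a perfect cube.
  y = 2: RHS = 127 is not a perfect cube.
  y = -2: RHS = -161 is not a perfect cube.
  y = 3: RHS = 469 is not a perfect cube.
  y = -3: RHS = -503 is not a perfect cube.
Continuing the search up to |y| = 35 finds no further solutions beyond those listed.
Collected solutions: (1, 1).

Solutions (with |y| ≤ 35): (1, 1).


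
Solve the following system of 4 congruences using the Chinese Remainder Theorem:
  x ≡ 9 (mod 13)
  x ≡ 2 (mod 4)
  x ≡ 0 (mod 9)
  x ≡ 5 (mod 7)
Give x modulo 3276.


Product of moduli M = 13 · 4 · 9 · 7 = 3276.
Merge one congruence at a time:
  Start: x ≡ 9 (mod 13).
  Combine with x ≡ 2 (mod 4); new modulus lcm = 52.
    Write x = 9 + 13·t and substitute into x ≡ 2 (mod 4): 13·t ≡ 2 − 9 = -7 (mod 4).
    Reduce coefficients mod 4: 1·t ≡ 1 (mod 4).
    So t ≡ 1 (mod 4).
    Then x = 9 + 13·1 = 22, valid modulo lcm(13, 4) = 52: x ≡ 22 (mod 52).
  Combine with x ≡ 0 (mod 9); new modulus lcm = 468.
    Write x = 22 + 52·t and substitute into x ≡ 0 (mod 9): 52·t ≡ 0 − 22 = -22 (mod 9).
    Reduce coefficients mod 9: 7·t ≡ 5 (mod 9).
    The inverse of 7 mod 9 is 4 (since 7·4 = 28 = 3·9 + 1), so t ≡ 4·5 = 20 ≡ 2 (mod 9).
    Then x = 22 + 52·2 = 126, valid modulo lcm(52, 9) = 468: x ≡ 126 (mod 468).
  Combine with x ≡ 5 (mod 7); new modulus lcm = 3276.
    Write x = 126 + 468·t and substitute into x ≡ 5 (mod 7): 468·t ≡ 5 − 126 = -121 (mod 7).
    Reduce coefficients mod 7: 6·t ≡ 5 (mod 7).
    The inverse of 6 mod 7 is 6 (since 6·6 = 36 = 5·7 + 1), so t ≡ 6·5 = 30 ≡ 2 (mod 7).
    Then x = 126 + 468·2 = 1062, valid modulo lcm(468, 7) = 3276: x ≡ 1062 (mod 3276).
Verify against each original: 1062 mod 13 = 9, 1062 mod 4 = 2, 1062 mod 9 = 0, 1062 mod 7 = 5.

x ≡ 1062 (mod 3276).


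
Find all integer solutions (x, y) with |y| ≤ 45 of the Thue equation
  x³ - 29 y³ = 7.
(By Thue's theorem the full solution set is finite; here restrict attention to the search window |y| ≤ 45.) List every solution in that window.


The equation is x³ - 29y³ = 7. For fixed y, x³ = 29·y³ + 7, so a solution requires the RHS to be a perfect cube.
Strategy: iterate y from -45 to 45, compute RHS = 29·y³ + 7, and check whether it is a (positive or negative) perfect cube.
Check small values of y:
  y = 0: RHS = 7 is not a perfect cube.
  y = 1: RHS = 36 is not a perfect cube.
  y = -1: RHS = -22 is not a perfect cube.
  y = 2: RHS = 239 is not a perfect cube.
  y = -2: RHS = -225 is not a perfect cube.
  y = 3: RHS = 790 is not a perfect cube.
  y = -3: RHS = -776 is not a perfect cube.
Continuing the search up to |y| = 45 finds no solutions either.
No (x, y) in the scanned range satisfies the equation.

No integer solutions with |y| ≤ 45.


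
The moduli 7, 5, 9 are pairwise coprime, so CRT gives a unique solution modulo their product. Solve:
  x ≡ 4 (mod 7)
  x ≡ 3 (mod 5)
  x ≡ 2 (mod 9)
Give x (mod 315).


Moduli 7, 5, 9 are pairwise coprime; by CRT there is a unique solution modulo M = 7 · 5 · 9 = 315.
Solve pairwise, accumulating the modulus:
  Start with x ≡ 4 (mod 7).
  Combine with x ≡ 3 (mod 5): since gcd(7, 5) = 1, we get a unique residue mod 35.
    Write x = 4 + 7·t and substitute into x ≡ 3 (mod 5): 7·t ≡ 3 − 4 = -1 (mod 5).
    Reduce coefficients mod 5: 2·t ≡ 4 (mod 5).
    The inverse of 2 mod 5 is 3 (since 2·3 = 6 = 1·5 + 1), so t ≡ 3·4 = 12 ≡ 2 (mod 5).
    Then x = 4 + 7·2 = 18, valid modulo lcm(7, 5) = 35: x ≡ 18 (mod 35).
  Combine with x ≡ 2 (mod 9): since gcd(35, 9) = 1, we get a unique residue mod 315.
    Write x = 18 + 35·t and substitute into x ≡ 2 (mod 9): 35·t ≡ 2 − 18 = -16 (mod 9).
    Reduce coefficients mod 9: 8·t ≡ 2 (mod 9).
    The inverse of 8 mod 9 is 8 (since 8·8 = 64 = 7·9 + 1), so t ≡ 8·2 = 16 ≡ 7 (mod 9).
    Then x = 18 + 35·7 = 263, valid modulo lcm(35, 9) = 315: x ≡ 263 (mod 315).
Verify: 263 mod 7 = 4 ✓, 263 mod 5 = 3 ✓, 263 mod 9 = 2 ✓.

x ≡ 263 (mod 315).


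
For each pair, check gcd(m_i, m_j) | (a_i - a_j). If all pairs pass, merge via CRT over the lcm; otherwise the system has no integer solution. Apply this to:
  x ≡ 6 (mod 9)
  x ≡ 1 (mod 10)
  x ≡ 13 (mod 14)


Moduli 9, 10, 14 are not pairwise coprime, so CRT works modulo lcm(m_i) when all pairwise compatibility conditions hold.
Pairwise compatibility: gcd(m_i, m_j) must divide a_i - a_j for every pair.
Merge one congruence at a time:
  Start: x ≡ 6 (mod 9).
  Combine with x ≡ 1 (mod 10): gcd(9, 10) = 1; 1 - 6 = -5, which IS divisible by 1, so compatible.
    Write x = 6 + 9·t and substitute into x ≡ 1 (mod 10): 9·t ≡ 1 − 6 = -5 (mod 10).
    Reduce coefficients mod 10: 9·t ≡ 5 (mod 10).
    The inverse of 9 mod 10 is 9 (since 9·9 = 81 = 8·10 + 1), so t ≡ 9·5 = 45 ≡ 5 (mod 10).
    Then x = 6 + 9·5 = 51, valid modulo lcm(9, 10) = 90: x ≡ 51 (mod 90).
  Combine with x ≡ 13 (mod 14): gcd(90, 14) = 2; 13 - 51 = -38, which IS divisible by 2, so compatible.
    Write x = 51 + 90·t and substitute into x ≡ 13 (mod 14): 90·t ≡ 13 − 51 = -38 (mod 14).
    Divide the congruence (and modulus) by g = 2: 45·t ≡ -19 (mod 7).
    Reduce coefficients mod 7: 3·t ≡ 2 (mod 7).
    The inverse of 3 mod 7 is 5 (since 3·5 = 15 = 2·7 + 1), so t ≡ 5·2 = 10 ≡ 3 (mod 7).
    Then x = 51 + 90·3 = 321, valid modulo lcm(90, 14) = 630: x ≡ 321 (mod 630).
Verify: 321 mod 9 = 6, 321 mod 10 = 1, 321 mod 14 = 13.

x ≡ 321 (mod 630).


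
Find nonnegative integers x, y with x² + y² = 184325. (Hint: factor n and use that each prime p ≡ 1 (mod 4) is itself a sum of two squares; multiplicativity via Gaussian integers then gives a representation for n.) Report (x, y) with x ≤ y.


Step 1: Factor n = 184325 = 5^2 · 73 · 101.
Step 2: Check the mod-4 condition on each prime factor: 5 ≡ 1 (mod 4), exponent 2; 73 ≡ 1 (mod 4), exponent 1; 101 ≡ 1 (mod 4), exponent 1.
All primes ≡ 3 (mod 4) appear to even exponent (or don't appear), so by the two-squares theorem n IS expressible as a sum of two squares.
Step 3: Build a representation. Group n = k² · m with k = 5 and m = 73 · 101 = 7373 (a product of primes ≡ 1 (mod 4)); a representation of m scales to one of n via (k·x)² + (k·y)² = k²(x² + y²). Each prime p ≡ 1 (mod 4) is itself a sum of two squares; find a² by testing p − a² for a perfect square:
  73: 73 − 1² = 72, 73 − 2² = 69, 73 − 3² = 64 = 8² ⇒ 73 = 3² + 8².
  101: 101 − 1² = 100 = 10² ⇒ 101 = 1² + 10².
  Combine using the Brahmagupta–Fibonacci identity (a² + b²)(c² + d²) = (ac − bd)² + (ad + bc)² = (ac + bd)² + (ad − bc)²:
  73 · 101 = 7373: from (3² + 8²)(1² + 10²), take (3·1 − 8·10, 3·10 + 8·1) = (3 − 80, 30 + 8) = (-77, 38); dropping signs (only squares matter) gives (77, 38); check 77² + 38² = 5929 + 1444 = 7373 ✓.
  Scale by k = 5: (5·77, 5·38) = (385, 190).
Step 4: Order so x ≤ y and verify: 190² + 385² = 36100 + 148225 = 184325 = n. ✓

n = 184325 = 190² + 385² (one valid representation with x ≤ y).


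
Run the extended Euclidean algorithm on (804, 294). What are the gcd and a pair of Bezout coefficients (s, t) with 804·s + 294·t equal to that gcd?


Euclidean algorithm on (804, 294) — divide until remainder is 0:
  804 = 2 · 294 + 216
  294 = 1 · 216 + 78
  216 = 2 · 78 + 60
  78 = 1 · 60 + 18
  60 = 3 · 18 + 6
  18 = 3 · 6 + 0
gcd(804, 294) = 6.
Track Bezout coefficients alongside the remainders: start with r₀ = 804 = a·1 + b·0 (s = 1, t = 0) and r₁ = 294 = a·0 + b·1 (s = 0, t = 1); each new remainder r_{k+1} = r_{k-1} − q_k·r_k inherits s_{k+1} = s_{k-1} − q_k·s_k, t_{k+1} = t_{k-1} − q_k·t_k, so r_k = a·s_k + b·t_k at every step:
  q = 2: r = 216, s = 1 − 2·0 = 1, t = 0 − 2·1 = -2  (check: 804·1 + 294·(-2) = 216)
  q = 1: r = 78, s = 0 − 1·1 = -1, t = 1 − 1·(-2) = 3  (check: 804·(-1) + 294·3 = 78)
  q = 2: r = 60, s = 1 − 2·(-1) = 3, t = -2 − 2·3 = -8  (check: 804·3 + 294·(-8) = 60)
  q = 1: r = 18, s = -1 − 1·3 = -4, t = 3 − 1·(-8) = 11  (check: 804·(-4) + 294·11 = 18)
  q = 3: r = 6, s = 3 − 3·(-4) = 15, t = -8 − 3·11 = -41  (check: 804·15 + 294·(-41) = 6)
The row with r = 6 (the gcd) gives the Bezout coefficients s = 15, t = -41.
Result: 804 · (15) + 294 · (-41) = 6.

gcd(804, 294) = 6; s = 15, t = -41 (check: 804·15 + 294·(-41) = 6).


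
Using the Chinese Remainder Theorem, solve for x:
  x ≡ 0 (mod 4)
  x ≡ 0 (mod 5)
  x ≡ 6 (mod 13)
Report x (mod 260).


Moduli 4, 5, 13 are pairwise coprime; by CRT there is a unique solution modulo M = 4 · 5 · 13 = 260.
Solve pairwise, accumulating the modulus:
  Start with x ≡ 0 (mod 4).
  Combine with x ≡ 0 (mod 5): since gcd(4, 5) = 1, we get a unique residue mod 20.
    Write x = 0 + 4·t and substitute into x ≡ 0 (mod 5): 4·t ≡ 0 − 0 = 0 (mod 5).
    The inverse of 4 mod 5 is 4 (since 4·4 = 16 = 3·5 + 1), so t ≡ 4·0 = 0 ≡ 0 (mod 5).
    Then x = 0 + 4·0 = 0, valid modulo lcm(4, 5) = 20: x ≡ 0 (mod 20).
  Combine with x ≡ 6 (mod 13): since gcd(20, 13) = 1, we get a unique residue mod 260.
    Write x = 0 + 20·t and substitute into x ≡ 6 (mod 13): 20·t ≡ 6 − 0 = 6 (mod 13).
    Reduce coefficients mod 13: 7·t ≡ 6 (mod 13).
    The inverse of 7 mod 13 is 2 (since 7·2 = 14 = 1·13 + 1), so t ≡ 2·6 = 12 ≡ 12 (mod 13).
    Then x = 0 + 20·12 = 240, valid modulo lcm(20, 13) = 260: x ≡ 240 (mod 260).
Verify: 240 mod 4 = 0 ✓, 240 mod 5 = 0 ✓, 240 mod 13 = 6 ✓.

x ≡ 240 (mod 260).
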